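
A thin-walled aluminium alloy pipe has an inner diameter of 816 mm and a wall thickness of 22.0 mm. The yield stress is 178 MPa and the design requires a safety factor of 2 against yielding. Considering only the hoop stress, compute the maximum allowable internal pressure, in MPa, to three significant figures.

p_allow = 4.80 MPa

σ_allow = 178/2 = 89.00 MPa.
σ_h = pD/(2t) → p_allow = 2σ_allow t/D = 2×89.00×22.0/816 = 4.799 MPa.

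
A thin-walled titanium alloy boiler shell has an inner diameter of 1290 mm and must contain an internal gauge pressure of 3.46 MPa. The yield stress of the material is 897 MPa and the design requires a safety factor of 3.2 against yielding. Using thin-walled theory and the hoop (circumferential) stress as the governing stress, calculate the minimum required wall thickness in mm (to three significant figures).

t = 7.96 mm

σ_allow = 897/3.2 = 280.3 MPa.
Hoop stress σ_h = pD/(2t), so t = pD/(2σ_allow) = 3.46×1290/(2×280.3) = 7.961 mm.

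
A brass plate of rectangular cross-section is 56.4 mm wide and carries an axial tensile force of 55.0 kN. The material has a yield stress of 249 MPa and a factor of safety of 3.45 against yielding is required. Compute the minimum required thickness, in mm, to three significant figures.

t = 13.5 mm

σ_allow = 249/3.45 = 72.17 MPa.
Required area A = F/σ_allow = 55000/72.17 = 762.0 mm².
t = A/w = 762.0/56.4 = 13.51 mm.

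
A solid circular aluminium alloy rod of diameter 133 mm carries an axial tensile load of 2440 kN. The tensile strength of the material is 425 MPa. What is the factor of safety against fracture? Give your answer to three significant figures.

A = πd²/4 = 13890 mm².
σ = F/A = 2440000/13890 = 175.6 MPa.
n = 425/175.6 = 2.420.

n = 2.42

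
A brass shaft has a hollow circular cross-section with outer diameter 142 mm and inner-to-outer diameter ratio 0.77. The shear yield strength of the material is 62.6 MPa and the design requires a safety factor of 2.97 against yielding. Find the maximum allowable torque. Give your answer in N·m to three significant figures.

τ_allow = 62.6/2.97 = 21.08 MPa.
For a hollow shaft T_allow = τ_allow·πd_o³(1−k⁴)/16 with 1−k⁴ = 0.6485, so πd_o³(1−k⁴)/16 = 364600 mm³.
T_allow = 21.08×364600 = 7.684×10^6 N·mm = 7684 N·m.

T_allow = 7680 N·m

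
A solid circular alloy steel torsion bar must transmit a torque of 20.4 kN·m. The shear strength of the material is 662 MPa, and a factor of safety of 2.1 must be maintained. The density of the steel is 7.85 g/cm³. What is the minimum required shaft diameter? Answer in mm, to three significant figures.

Allowable shear stress τ_allow = 662/2.1 = 315.2 MPa.
For a solid shaft τ = 16T/(πd³), so d³ = 16T/(π τ_allow) = 16×2.0400×10^7/(π×315.2) = 329600 mm³.
d = (329600)^(1/3) = 69.07 mm.

d = 69.1 mm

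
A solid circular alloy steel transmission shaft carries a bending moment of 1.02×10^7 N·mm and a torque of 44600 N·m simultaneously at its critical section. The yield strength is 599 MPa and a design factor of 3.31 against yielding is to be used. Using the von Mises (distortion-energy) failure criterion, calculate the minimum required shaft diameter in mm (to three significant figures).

σ_allow = σ_y/n = 599/3.31 = 181.0 MPa.
For a solid shaft σ_b = 32M/(πd³) and τ = 16T/(πd³), so the von Mises stress is σ' = (16/πd³)·√(4M²+3T²).
√(4M²+3T²) = √(4×(1.020×10^7)² + 3×(4.460×10^7)²) = 7.990×10^7 N·mm.
d³ = 16×7.990×10^7/(π×181.0) = 2.249×10^6 mm³.
d = 131.0 mm.

d = 131 mm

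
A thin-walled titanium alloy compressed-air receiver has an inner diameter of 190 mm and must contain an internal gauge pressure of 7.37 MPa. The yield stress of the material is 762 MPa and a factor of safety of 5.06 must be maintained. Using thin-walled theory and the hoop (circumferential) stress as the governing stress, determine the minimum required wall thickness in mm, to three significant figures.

σ_allow = 762/5.06 = 150.6 MPa.
Hoop stress σ_h = pD/(2t), so t = pD/(2σ_allow) = 7.37×190/(2×150.6) = 4.649 mm.

t = 4.65 mm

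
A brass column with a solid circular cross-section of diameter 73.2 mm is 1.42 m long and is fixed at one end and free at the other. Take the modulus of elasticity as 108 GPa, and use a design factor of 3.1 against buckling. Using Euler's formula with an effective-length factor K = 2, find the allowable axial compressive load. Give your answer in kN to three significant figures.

I = πd⁴/64 = π×73.2⁴/64 = 1.409×10^6 mm⁴.
Effective length L_e = KL = 2×1.42 m = 2840 mm.
Euler critical load P_cr = π²EI/L_e² = π²×108000×1.409×10^6/2840² = 186300 N.
P_allow = P_cr/n = 186300/3.1 = 60080 N.

P_allow = 60.1 kN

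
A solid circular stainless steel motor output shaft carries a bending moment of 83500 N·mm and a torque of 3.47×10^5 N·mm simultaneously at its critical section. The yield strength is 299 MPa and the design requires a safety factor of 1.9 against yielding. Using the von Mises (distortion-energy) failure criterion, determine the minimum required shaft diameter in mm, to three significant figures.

σ_allow = σ_y/n = 299/1.9 = 157.4 MPa.
For a solid shaft σ_b = 32M/(πd³) and τ = 16T/(πd³), so the von Mises stress is σ' = (16/πd³)·√(4M²+3T²).
√(4M²+3T²) = √(4×(83500)² + 3×(347000)²) = 623800 N·mm.
d³ = 16×623800/(π×157.4) = 20190 mm³.
d = 27.23 mm.

d = 27.2 mm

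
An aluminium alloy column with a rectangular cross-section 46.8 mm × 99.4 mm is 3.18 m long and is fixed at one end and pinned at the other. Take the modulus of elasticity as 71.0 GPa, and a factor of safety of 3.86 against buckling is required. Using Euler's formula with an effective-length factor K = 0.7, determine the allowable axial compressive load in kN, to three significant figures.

Buckling occurs about the weak axis: I_min = h·b³/12 = 99.4×46.8³/12 = 849100 mm⁴ (b = 46.8 mm is the smaller dimension).
Effective length L_e = KL = 0.7×3.18 m = 2226 mm.
Euler critical load P_cr = π²EI/L_e² = π²×71000×849100/2226² = 120100 N.
P_allow = P_cr/n = 120100/3.86 = 31110 N.

P_allow = 31.1 kN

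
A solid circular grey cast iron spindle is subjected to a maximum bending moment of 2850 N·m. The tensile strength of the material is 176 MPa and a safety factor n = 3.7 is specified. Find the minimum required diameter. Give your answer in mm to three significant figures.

σ_allow = 176/3.7 = 47.57 MPa.
For a solid circular section σ = 32M/(πd³), so d³ = 32M/(π σ_allow) = 32×2850000/(π×47.57) = 610300 mm³.
d = 84.82 mm.

d = 84.8 mm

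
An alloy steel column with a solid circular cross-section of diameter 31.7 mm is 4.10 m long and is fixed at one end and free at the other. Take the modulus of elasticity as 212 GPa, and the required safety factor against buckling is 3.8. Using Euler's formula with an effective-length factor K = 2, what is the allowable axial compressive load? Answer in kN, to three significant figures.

I = πd⁴/64 = π×31.7⁴/64 = 49570 mm⁴.
Effective length L_e = KL = 2×4.10 m = 8200 mm.
Euler critical load P_cr = π²EI/L_e² = π²×212000×49570/8200² = 1542 N.
P_allow = P_cr/n = 1542/3.8 = 405.9 N.

P_allow = 0.406 kN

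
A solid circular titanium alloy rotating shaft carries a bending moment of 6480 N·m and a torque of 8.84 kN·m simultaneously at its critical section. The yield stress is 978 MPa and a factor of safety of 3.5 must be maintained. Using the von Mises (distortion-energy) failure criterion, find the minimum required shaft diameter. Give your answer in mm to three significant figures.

σ_allow = σ_y/n = 978/3.5 = 279.4 MPa.
For a solid shaft σ_b = 32M/(πd³) and τ = 16T/(πd³), so the von Mises stress is σ' = (16/πd³)·√(4M²+3T²).
√(4M²+3T²) = √(4×(6.480×10^6)² + 3×(8.840×10^6)²) = 2.006×10^7 N·mm.
d³ = 16×2.006×10^7/(π×279.4) = 365600 mm³.
d = 71.51 mm.

d = 71.5 mm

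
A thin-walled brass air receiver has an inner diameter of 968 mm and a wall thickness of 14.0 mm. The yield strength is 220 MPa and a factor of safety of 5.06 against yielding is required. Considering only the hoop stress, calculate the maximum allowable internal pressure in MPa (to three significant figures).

p_allow = 1.26 MPa

σ_allow = 220/5.06 = 43.48 MPa.
σ_h = pD/(2t) → p_allow = 2σ_allow t/D = 2×43.48×14.0/968 = 1.258 MPa.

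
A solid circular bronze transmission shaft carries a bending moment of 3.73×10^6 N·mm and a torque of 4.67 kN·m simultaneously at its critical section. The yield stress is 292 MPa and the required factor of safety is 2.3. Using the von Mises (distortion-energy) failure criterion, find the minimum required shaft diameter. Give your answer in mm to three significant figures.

d = 76.1 mm

σ_allow = σ_y/n = 292/2.3 = 127.0 MPa.
For a solid shaft σ_b = 32M/(πd³) and τ = 16T/(πd³), so the von Mises stress is σ' = (16/πd³)·√(4M²+3T²).
√(4M²+3T²) = √(4×(3.730×10^6)² + 3×(4.670×10^6)²) = 1.100×10^7 N·mm.
d³ = 16×1.100×10^7/(π×127.0) = 441400 mm³.
d = 76.14 mm.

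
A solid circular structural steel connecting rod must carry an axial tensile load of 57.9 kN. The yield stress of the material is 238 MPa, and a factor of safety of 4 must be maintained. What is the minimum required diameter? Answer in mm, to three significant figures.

d = 35.2 mm

Allowable stress σ_allow = 238/4 = 59.50 MPa.
Required area A = F/σ_allow = 57900/59.50 = 973.1 mm².
A = πd²/4 → d = √(4A/π) = 35.20 mm.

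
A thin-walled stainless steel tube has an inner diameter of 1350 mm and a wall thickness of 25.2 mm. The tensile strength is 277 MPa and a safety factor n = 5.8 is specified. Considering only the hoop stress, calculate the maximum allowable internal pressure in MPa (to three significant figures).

σ_allow = 277/5.8 = 47.76 MPa.
σ_h = pD/(2t) → p_allow = 2σ_allow t/D = 2×47.76×25.2/1350 = 1.783 MPa.

p_allow = 1.78 MPa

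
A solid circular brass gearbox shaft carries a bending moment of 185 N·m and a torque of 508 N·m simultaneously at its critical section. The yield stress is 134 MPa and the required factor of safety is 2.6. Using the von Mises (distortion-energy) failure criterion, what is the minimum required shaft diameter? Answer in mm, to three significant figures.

d = 45.5 mm

σ_allow = σ_y/n = 134/2.6 = 51.54 MPa.
For a solid shaft σ_b = 32M/(πd³) and τ = 16T/(πd³), so the von Mises stress is σ' = (16/πd³)·√(4M²+3T²).
√(4M²+3T²) = √(4×(185000)² + 3×(508000)²) = 954500 N·mm.
d³ = 16×954500/(π×51.54) = 94320 mm³.
d = 45.52 mm.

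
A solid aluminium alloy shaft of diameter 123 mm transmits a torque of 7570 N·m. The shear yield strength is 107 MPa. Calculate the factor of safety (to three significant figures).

n = 5.16

τ = 16T/(πd³) = 16×7570000/(π×123³) = 20.72 MPa.
n = τ_limit/τ = 107/20.72 = 5.165.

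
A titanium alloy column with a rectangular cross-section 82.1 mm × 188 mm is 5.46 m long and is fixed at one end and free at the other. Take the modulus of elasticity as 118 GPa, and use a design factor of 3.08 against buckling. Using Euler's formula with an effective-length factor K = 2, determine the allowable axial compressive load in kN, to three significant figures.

Buckling occurs about the weak axis: I_min = h·b³/12 = 188×82.1³/12 = 8.670×10^6 mm⁴ (b = 82.1 mm is the smaller dimension).
Effective length L_e = KL = 2×5.46 m = 10920 mm.
Euler critical load P_cr = π²EI/L_e² = π²×118000×8.670×10^6/10920² = 84670 N.
P_allow = P_cr/n = 84670/3.08 = 27490 N.

P_allow = 27.5 kN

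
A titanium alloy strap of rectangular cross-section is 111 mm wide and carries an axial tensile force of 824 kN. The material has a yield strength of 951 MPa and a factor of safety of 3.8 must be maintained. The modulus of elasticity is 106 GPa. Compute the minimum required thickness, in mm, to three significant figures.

σ_allow = 951/3.8 = 250.3 MPa.
Required area A = F/σ_allow = 824000/250.3 = 3293 mm².
t = A/w = 3293/111 = 29.66 mm.

t = 29.7 mm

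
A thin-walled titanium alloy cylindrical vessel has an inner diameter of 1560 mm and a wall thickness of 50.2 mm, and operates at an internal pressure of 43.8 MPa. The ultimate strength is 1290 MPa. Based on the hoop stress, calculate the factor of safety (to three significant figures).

n = 1.90

σ_h = pD/(2t) = 43.8×1560/(2×50.2) = 680.6 MPa.
n = 1290/680.6 = 1.896.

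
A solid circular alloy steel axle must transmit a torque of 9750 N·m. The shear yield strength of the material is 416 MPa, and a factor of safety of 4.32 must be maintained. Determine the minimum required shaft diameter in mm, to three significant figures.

d = 80.2 mm

Allowable shear stress τ_allow = 416/4.32 = 96.30 MPa.
For a solid shaft τ = 16T/(πd³), so d³ = 16T/(π τ_allow) = 16×9750000/(π×96.30) = 515700 mm³.
d = (515700)^(1/3) = 80.19 mm.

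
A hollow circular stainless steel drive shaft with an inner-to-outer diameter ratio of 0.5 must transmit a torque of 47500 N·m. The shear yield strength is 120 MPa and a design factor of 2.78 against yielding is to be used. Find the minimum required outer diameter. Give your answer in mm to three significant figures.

τ_allow = 120/2.78 = 43.17 MPa.
For a hollow shaft τ = 16T/[πd_o³(1−k⁴)] with k = 0.5, so 1−k⁴ = 0.9375.
d_o³ = 16T/[π τ_allow (1−k⁴)] = 16×4.7500×10^7/(π×43.17×0.9375) = 5.978×10^6 mm³.
d_o = 181.5 mm.

d_o = 181 mm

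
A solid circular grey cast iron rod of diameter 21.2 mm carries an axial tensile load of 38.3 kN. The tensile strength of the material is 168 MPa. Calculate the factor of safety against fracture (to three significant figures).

A = πd²/4 = 353.0 mm².
σ = F/A = 38300/353.0 = 108.5 MPa.
n = 168/108.5 = 1.548.

n = 1.55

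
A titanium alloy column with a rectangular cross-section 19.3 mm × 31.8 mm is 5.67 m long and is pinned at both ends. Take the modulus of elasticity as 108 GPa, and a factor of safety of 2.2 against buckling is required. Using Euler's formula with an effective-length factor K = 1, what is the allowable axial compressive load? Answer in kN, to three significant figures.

P_allow = 0.287 kN

Buckling occurs about the weak axis: I_min = h·b³/12 = 31.8×19.3³/12 = 19050 mm⁴ (b = 19.3 mm is the smaller dimension).
Effective length L_e = KL = 1×5.67 m = 5670 mm.
Euler critical load P_cr = π²EI/L_e² = π²×108000×19050/5670² = 631.6 N.
P_allow = P_cr/n = 631.6/2.2 = 287.1 N.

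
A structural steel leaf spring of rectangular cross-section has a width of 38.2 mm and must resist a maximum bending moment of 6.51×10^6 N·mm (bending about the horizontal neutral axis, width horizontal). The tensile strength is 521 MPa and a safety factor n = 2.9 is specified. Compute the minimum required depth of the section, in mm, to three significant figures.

σ_allow = 521/2.9 = 179.7 MPa.
For a rectangular section σ = 6M/(bh²), so h² = 6M/(b σ_allow) = 6×6510000/(38.2×179.7) = 5692 mm².
h = 75.44 mm.

h = 75.4 mm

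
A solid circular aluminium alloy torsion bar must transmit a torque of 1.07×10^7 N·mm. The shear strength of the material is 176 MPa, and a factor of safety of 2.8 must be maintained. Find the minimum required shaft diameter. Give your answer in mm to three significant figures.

Allowable shear stress τ_allow = 176/2.8 = 62.86 MPa.
For a solid shaft τ = 16T/(πd³), so d³ = 16T/(π τ_allow) = 16×1.0700×10^7/(π×62.86) = 867000 mm³.
d = (867000)^(1/3) = 95.35 mm.

d = 95.4 mm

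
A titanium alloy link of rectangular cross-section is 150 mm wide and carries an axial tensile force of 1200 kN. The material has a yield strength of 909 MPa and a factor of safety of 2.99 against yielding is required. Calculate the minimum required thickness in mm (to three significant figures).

t = 26.3 mm

σ_allow = 909/2.99 = 304.0 MPa.
Required area A = F/σ_allow = 1200000/304.0 = 3947 mm².
t = A/w = 3947/150 = 26.31 mm.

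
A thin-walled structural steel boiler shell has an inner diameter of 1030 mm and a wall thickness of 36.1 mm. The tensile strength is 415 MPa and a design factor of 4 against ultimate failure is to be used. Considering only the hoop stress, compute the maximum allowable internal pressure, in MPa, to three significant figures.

σ_allow = 415/4 = 103.8 MPa.
σ_h = pD/(2t) → p_allow = 2σ_allow t/D = 2×103.8×36.1/1030 = 7.273 MPa.

p_allow = 7.27 MPa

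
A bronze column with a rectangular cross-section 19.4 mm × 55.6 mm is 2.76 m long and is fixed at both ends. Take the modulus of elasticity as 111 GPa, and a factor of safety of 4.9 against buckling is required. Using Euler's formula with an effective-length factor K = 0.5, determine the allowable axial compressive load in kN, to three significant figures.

P_allow = 3.97 kN

Buckling occurs about the weak axis: I_min = h·b³/12 = 55.6×19.4³/12 = 33830 mm⁴ (b = 19.4 mm is the smaller dimension).
Effective length L_e = KL = 0.5×2.76 m = 1380 mm.
Euler critical load P_cr = π²EI/L_e² = π²×111000×33830/1380² = 19460 N.
P_allow = P_cr/n = 19460/4.9 = 3972 N.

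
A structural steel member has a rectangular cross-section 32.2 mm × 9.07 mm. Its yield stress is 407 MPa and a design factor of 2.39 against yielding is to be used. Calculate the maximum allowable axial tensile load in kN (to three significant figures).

σ_allow = 407/2.39 = 170.3 MPa.
A = 32.2×9.07 = 292.1 mm².
F_allow = σ_allow × A = 170.3×292.1 = 49730 N.

F_allow = 49.7 kN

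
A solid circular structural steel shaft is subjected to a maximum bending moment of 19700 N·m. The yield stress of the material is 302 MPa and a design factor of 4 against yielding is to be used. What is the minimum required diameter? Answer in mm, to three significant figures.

σ_allow = 302/4 = 75.50 MPa.
For a solid circular section σ = 32M/(πd³), so d³ = 32M/(π σ_allow) = 32×1.9700×10^7/(π×75.50) = 2.658×10^6 mm³.
d = 138.5 mm.

d = 139 mm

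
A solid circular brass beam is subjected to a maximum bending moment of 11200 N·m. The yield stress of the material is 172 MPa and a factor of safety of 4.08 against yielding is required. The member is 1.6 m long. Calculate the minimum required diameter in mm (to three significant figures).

d = 139 mm

σ_allow = 172/4.08 = 42.16 MPa.
For a solid circular section σ = 32M/(πd³), so d³ = 32M/(π σ_allow) = 32×1.1200×10^7/(π×42.16) = 2.706×10^6 mm³.
d = 139.4 mm.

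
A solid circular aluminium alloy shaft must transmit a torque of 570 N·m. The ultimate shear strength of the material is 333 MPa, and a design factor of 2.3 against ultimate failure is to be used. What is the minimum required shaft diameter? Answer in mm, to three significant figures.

Allowable shear stress τ_allow = 333/2.3 = 144.8 MPa.
For a solid shaft τ = 16T/(πd³), so d³ = 16T/(π τ_allow) = 16×570000/(π×144.8) = 20050 mm³.
d = (20050)^(1/3) = 27.17 mm.

d = 27.2 mm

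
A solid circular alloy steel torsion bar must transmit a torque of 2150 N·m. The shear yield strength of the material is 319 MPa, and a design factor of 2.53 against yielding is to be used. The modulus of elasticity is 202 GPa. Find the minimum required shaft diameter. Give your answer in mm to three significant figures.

d = 44.3 mm

Allowable shear stress τ_allow = 319/2.53 = 126.1 MPa.
For a solid shaft τ = 16T/(πd³), so d³ = 16T/(π τ_allow) = 16×2150000/(π×126.1) = 86840 mm³.
d = (86840)^(1/3) = 44.28 mm.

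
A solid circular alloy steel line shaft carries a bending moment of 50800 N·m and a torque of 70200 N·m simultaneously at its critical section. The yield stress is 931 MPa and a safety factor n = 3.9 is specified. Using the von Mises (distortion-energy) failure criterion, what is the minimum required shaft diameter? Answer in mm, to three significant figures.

σ_allow = σ_y/n = 931/3.9 = 238.7 MPa.
For a solid shaft σ_b = 32M/(πd³) and τ = 16T/(πd³), so the von Mises stress is σ' = (16/πd³)·√(4M²+3T²).
√(4M²+3T²) = √(4×(5.080×10^7)² + 3×(7.020×10^7)²) = 1.585×10^8 N·mm.
d³ = 16×1.585×10^8/(π×238.7) = 3.380×10^6 mm³.
d = 150.1 mm.

d = 150 mm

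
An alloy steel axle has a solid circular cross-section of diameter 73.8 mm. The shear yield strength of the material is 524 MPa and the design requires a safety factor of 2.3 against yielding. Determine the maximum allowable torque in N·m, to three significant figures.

τ_allow = 524/2.3 = 227.8 MPa.
For a solid shaft T_allow = τ_allow·πd³/16; πd³/16 = π×73.8³/16 = 78920 mm³.
T_allow = 227.8×78920 = 1.798×10^7 N·mm = 17980 N·m.

T_allow = 18000 N·m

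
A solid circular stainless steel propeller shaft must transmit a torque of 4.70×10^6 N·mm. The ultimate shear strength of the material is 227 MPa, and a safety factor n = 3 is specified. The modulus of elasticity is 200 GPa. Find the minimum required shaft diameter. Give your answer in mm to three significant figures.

d = 68.1 mm

Allowable shear stress τ_allow = 227/3 = 75.67 MPa.
For a solid shaft τ = 16T/(πd³), so d³ = 16T/(π τ_allow) = 16×4700000/(π×75.67) = 316300 mm³.
d = (316300)^(1/3) = 68.14 mm.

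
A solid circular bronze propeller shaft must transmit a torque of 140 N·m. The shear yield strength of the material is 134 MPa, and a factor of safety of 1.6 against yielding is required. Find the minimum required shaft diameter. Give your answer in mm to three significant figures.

d = 20.4 mm

Allowable shear stress τ_allow = 134/1.6 = 83.75 MPa.
For a solid shaft τ = 16T/(πd³), so d³ = 16T/(π τ_allow) = 16×140000/(π×83.75) = 8514 mm³.
d = (8514)^(1/3) = 20.42 mm.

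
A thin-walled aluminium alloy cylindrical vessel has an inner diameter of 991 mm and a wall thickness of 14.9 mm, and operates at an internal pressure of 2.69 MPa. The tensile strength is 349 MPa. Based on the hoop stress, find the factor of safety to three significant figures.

n = 3.90

σ_h = pD/(2t) = 2.69×991/(2×14.9) = 89.46 MPa.
n = 349/89.46 = 3.901.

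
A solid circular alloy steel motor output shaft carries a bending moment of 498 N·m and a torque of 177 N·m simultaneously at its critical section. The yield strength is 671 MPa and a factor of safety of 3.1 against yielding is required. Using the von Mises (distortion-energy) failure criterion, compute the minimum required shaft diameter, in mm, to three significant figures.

d = 29.1 mm

σ_allow = σ_y/n = 671/3.1 = 216.5 MPa.
For a solid shaft σ_b = 32M/(πd³) and τ = 16T/(πd³), so the von Mises stress is σ' = (16/πd³)·√(4M²+3T²).
√(4M²+3T²) = √(4×(498000)² + 3×(177000)²) = 1.042×10^6 N·mm.
d³ = 16×1.042×10^6/(π×216.5) = 24520 mm³.
d = 29.05 mm.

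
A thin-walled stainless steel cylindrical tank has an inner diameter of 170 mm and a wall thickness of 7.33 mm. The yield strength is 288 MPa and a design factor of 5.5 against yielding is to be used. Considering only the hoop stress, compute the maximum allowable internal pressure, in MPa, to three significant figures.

p_allow = 4.52 MPa

σ_allow = 288/5.5 = 52.36 MPa.
σ_h = pD/(2t) → p_allow = 2σ_allow t/D = 2×52.36×7.33/170 = 4.516 MPa.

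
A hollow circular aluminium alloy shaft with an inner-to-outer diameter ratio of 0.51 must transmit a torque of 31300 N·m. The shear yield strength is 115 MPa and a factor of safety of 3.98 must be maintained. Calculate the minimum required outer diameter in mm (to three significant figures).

τ_allow = 115/3.98 = 28.89 MPa.
For a hollow shaft τ = 16T/[πd_o³(1−k⁴)] with k = 0.51, so 1−k⁴ = 0.9323.
d_o³ = 16T/[π τ_allow (1−k⁴)] = 16×3.1300×10^7/(π×28.89×0.9323) = 5.917×10^6 mm³.
d_o = 180.9 mm.

d_o = 181 mm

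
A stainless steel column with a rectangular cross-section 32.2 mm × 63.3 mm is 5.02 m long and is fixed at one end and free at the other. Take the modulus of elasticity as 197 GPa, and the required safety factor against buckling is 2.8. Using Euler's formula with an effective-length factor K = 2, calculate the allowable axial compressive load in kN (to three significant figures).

P_allow = 1.21 kN

Buckling occurs about the weak axis: I_min = h·b³/12 = 63.3×32.2³/12 = 176100 mm⁴ (b = 32.2 mm is the smaller dimension).
Effective length L_e = KL = 2×5.02 m = 10040 mm.
Euler critical load P_cr = π²EI/L_e² = π²×197000×176100/10040² = 3397 N.
P_allow = P_cr/n = 3397/2.8 = 1213 N.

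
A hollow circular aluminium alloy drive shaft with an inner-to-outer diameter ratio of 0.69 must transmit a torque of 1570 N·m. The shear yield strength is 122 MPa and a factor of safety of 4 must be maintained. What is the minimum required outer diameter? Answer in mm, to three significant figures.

d_o = 69.7 mm

τ_allow = 122/4 = 30.50 MPa.
For a hollow shaft τ = 16T/[πd_o³(1−k⁴)] with k = 0.69, so 1−k⁴ = 0.7733.
d_o³ = 16T/[π τ_allow (1−k⁴)] = 16×1570000/(π×30.50×0.7733) = 339000 mm³.
d_o = 69.73 mm.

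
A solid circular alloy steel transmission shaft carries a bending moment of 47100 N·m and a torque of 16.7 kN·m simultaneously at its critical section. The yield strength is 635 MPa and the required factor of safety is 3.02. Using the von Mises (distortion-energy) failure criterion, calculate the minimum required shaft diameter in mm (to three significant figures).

σ_allow = σ_y/n = 635/3.02 = 210.3 MPa.
For a solid shaft σ_b = 32M/(πd³) and τ = 16T/(πd³), so the von Mises stress is σ' = (16/πd³)·√(4M²+3T²).
√(4M²+3T²) = √(4×(4.710×10^7)² + 3×(1.670×10^7)²) = 9.854×10^7 N·mm.
d³ = 16×9.854×10^7/(π×210.3) = 2.387×10^6 mm³.
d = 133.6 mm.

d = 134 mm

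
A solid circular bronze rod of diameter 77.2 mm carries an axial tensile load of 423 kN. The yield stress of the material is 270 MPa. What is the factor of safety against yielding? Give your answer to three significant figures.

n = 2.99

A = πd²/4 = 4681 mm².
σ = F/A = 423000/4681 = 90.37 MPa.
n = 270/90.37 = 2.988.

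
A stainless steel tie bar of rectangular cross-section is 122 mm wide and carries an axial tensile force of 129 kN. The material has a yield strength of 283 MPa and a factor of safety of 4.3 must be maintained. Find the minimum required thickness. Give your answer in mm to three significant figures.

t = 16.1 mm

σ_allow = 283/4.3 = 65.81 MPa.
Required area A = F/σ_allow = 129000/65.81 = 1960 mm².
t = A/w = 1960/122 = 16.07 mm.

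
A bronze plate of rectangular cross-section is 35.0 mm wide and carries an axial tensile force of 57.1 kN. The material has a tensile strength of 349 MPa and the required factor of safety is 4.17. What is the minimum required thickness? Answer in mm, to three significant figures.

t = 19.5 mm

σ_allow = 349/4.17 = 83.69 MPa.
Required area A = F/σ_allow = 57100/83.69 = 682.3 mm².
t = A/w = 682.3/35.0 = 19.49 mm.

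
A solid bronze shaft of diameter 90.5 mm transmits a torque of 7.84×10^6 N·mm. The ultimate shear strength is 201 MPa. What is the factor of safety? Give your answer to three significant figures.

n = 3.73

τ = 16T/(πd³) = 16×7840000/(π×90.5³) = 53.87 MPa.
n = τ_limit/τ = 201/53.87 = 3.731.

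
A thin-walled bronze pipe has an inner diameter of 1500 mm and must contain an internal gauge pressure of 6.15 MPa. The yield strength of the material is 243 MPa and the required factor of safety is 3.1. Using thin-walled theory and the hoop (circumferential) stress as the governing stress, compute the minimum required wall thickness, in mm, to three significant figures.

σ_allow = 243/3.1 = 78.39 MPa.
Hoop stress σ_h = pD/(2t), so t = pD/(2σ_allow) = 6.15×1500/(2×78.39) = 58.84 mm.

t = 58.8 mm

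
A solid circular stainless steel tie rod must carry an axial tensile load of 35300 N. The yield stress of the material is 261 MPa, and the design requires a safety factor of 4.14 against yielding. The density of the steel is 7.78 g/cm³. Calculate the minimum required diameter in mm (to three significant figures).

Allowable stress σ_allow = 261/4.14 = 63.04 MPa.
Required area A = F/σ_allow = 35300/63.04 = 559.9 mm².
A = πd²/4 → d = √(4A/π) = 26.70 mm.

d = 26.7 mm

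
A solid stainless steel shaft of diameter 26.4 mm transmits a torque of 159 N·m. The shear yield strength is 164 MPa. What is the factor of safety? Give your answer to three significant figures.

τ = 16T/(πd³) = 16×159000/(π×26.4³) = 44.01 MPa.
n = τ_limit/τ = 164/44.01 = 3.726.

n = 3.73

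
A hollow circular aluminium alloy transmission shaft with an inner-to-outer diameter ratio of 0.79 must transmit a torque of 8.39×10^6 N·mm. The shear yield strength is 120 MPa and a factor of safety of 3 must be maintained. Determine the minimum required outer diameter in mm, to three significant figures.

d_o = 121 mm

τ_allow = 120/3 = 40.00 MPa.
For a hollow shaft τ = 16T/[πd_o³(1−k⁴)] with k = 0.79, so 1−k⁴ = 0.6105.
d_o³ = 16T/[π τ_allow (1−k⁴)] = 16×8390000/(π×40.00×0.6105) = 1.750×10^6 mm³.
d_o = 120.5 mm.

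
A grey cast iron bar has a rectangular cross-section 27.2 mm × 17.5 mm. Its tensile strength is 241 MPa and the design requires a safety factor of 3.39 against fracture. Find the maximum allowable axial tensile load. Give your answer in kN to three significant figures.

σ_allow = 241/3.39 = 71.09 MPa.
A = 27.2×17.5 = 476.0 mm².
F_allow = σ_allow × A = 71.09×476.0 = 33840 N.

F_allow = 33.8 kN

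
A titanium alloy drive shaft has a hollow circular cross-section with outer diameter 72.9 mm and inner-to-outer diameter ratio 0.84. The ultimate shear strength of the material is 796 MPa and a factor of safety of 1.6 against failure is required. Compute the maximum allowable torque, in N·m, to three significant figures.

T_allow = 19000 N·m

τ_allow = 796/1.6 = 497.5 MPa.
For a hollow shaft T_allow = τ_allow·πd_o³(1−k⁴)/16 with 1−k⁴ = 0.5021, so πd_o³(1−k⁴)/16 = 38200 mm³.
T_allow = 497.5×38200 = 1.900×10^7 N·mm = 19000 N·m.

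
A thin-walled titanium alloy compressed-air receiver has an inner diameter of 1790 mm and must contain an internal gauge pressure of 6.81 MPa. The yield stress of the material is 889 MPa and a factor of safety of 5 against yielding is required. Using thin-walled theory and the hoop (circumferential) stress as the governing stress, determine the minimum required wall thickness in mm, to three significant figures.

σ_allow = 889/5 = 177.8 MPa.
Hoop stress σ_h = pD/(2t), so t = pD/(2σ_allow) = 6.81×1790/(2×177.8) = 34.28 mm.

t = 34.3 mm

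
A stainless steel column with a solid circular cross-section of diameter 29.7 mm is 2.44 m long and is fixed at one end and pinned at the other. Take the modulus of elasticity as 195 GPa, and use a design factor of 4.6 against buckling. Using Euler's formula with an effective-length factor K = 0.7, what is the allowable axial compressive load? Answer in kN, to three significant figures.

P_allow = 5.48 kN

I = πd⁴/64 = π×29.7⁴/64 = 38190 mm⁴.
Effective length L_e = KL = 0.7×2.44 m = 1708 mm.
Euler critical load P_cr = π²EI/L_e² = π²×195000×38190/1708² = 25200 N.
P_allow = P_cr/n = 25200/4.6 = 5478 N.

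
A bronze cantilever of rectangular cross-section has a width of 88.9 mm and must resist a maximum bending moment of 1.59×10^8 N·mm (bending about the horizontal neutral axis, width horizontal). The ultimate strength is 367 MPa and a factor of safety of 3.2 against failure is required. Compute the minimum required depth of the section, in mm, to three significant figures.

σ_allow = 367/3.2 = 114.7 MPa.
For a rectangular section σ = 6M/(bh²), so h² = 6M/(b σ_allow) = 6×1.5900×10^8/(88.9×114.7) = 93570 mm².
h = 305.9 mm.

h = 306 mm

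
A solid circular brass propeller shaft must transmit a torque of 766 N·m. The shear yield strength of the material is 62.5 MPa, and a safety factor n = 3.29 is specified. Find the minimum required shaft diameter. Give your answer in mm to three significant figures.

d = 59.0 mm

Allowable shear stress τ_allow = 62.5/3.29 = 19.00 MPa.
For a solid shaft τ = 16T/(πd³), so d³ = 16T/(π τ_allow) = 16×766000/(π×19.00) = 205400 mm³.
d = (205400)^(1/3) = 59.00 mm.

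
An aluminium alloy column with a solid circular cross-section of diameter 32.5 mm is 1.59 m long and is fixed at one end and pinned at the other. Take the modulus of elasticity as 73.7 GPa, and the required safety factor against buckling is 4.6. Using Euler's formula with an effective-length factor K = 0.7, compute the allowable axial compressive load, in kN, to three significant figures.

P_allow = 6.99 kN

I = πd⁴/64 = π×32.5⁴/64 = 54770 mm⁴.
Effective length L_e = KL = 0.7×1.59 m = 1113 mm.
Euler critical load P_cr = π²EI/L_e² = π²×73700×54770/1113² = 32160 N.
P_allow = P_cr/n = 32160/4.6 = 6991 N.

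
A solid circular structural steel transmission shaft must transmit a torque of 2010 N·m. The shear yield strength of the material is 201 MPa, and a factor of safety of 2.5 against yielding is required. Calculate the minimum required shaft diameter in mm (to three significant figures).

Allowable shear stress τ_allow = 201/2.5 = 80.40 MPa.
For a solid shaft τ = 16T/(πd³), so d³ = 16T/(π τ_allow) = 16×2010000/(π×80.40) = 127300 mm³.
d = (127300)^(1/3) = 50.31 mm.

d = 50.3 mm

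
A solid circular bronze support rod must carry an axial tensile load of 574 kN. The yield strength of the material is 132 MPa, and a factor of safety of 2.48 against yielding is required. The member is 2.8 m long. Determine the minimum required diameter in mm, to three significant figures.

d = 117 mm

Allowable stress σ_allow = 132/2.48 = 53.23 MPa.
Required area A = F/σ_allow = 574000/53.23 = 10780 mm².
A = πd²/4 → d = √(4A/π) = 117.2 mm.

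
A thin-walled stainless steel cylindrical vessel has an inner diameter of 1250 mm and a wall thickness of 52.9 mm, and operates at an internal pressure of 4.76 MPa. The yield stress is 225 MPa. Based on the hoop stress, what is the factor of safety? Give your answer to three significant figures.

σ_h = pD/(2t) = 4.76×1250/(2×52.9) = 56.24 MPa.
n = 225/56.24 = 4.001.

n = 4.00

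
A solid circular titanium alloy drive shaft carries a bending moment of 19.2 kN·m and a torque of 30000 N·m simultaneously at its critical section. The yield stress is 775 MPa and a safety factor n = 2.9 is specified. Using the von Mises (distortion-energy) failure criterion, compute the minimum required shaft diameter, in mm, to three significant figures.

σ_allow = σ_y/n = 775/2.9 = 267.2 MPa.
For a solid shaft σ_b = 32M/(πd³) and τ = 16T/(πd³), so the von Mises stress is σ' = (16/πd³)·√(4M²+3T²).
√(4M²+3T²) = √(4×(1.920×10^7)² + 3×(3.000×10^7)²) = 6.461×10^7 N·mm.
d³ = 16×6.461×10^7/(π×267.2) = 1.231×10^6 mm³.
d = 107.2 mm.

d = 107 mm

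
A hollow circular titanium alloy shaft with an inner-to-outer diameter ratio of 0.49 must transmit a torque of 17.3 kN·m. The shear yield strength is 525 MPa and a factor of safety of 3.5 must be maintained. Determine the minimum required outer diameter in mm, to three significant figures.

τ_allow = 525/3.5 = 150.0 MPa.
For a hollow shaft τ = 16T/[πd_o³(1−k⁴)] with k = 0.49, so 1−k⁴ = 0.9424.
d_o³ = 16T/[π τ_allow (1−k⁴)] = 16×1.7300×10^7/(π×150.0×0.9424) = 623300 mm³.
d_o = 85.42 mm.

d_o = 85.4 mm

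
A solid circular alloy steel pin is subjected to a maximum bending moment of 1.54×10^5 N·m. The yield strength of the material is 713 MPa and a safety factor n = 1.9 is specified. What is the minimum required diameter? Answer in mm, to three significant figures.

d = 161 mm

σ_allow = 713/1.9 = 375.3 MPa.
For a solid circular section σ = 32M/(πd³), so d³ = 32M/(π σ_allow) = 32×1.5400×10^8/(π×375.3) = 4.180×10^6 mm³.
d = 161.1 mm.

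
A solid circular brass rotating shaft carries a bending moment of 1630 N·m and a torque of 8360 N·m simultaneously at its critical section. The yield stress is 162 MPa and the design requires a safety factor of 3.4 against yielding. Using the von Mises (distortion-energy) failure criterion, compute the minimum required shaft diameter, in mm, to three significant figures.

σ_allow = σ_y/n = 162/3.4 = 47.65 MPa.
For a solid shaft σ_b = 32M/(πd³) and τ = 16T/(πd³), so the von Mises stress is σ' = (16/πd³)·√(4M²+3T²).
√(4M²+3T²) = √(4×(1.630×10^6)² + 3×(8.360×10^6)²) = 1.484×10^7 N·mm.
d³ = 16×1.484×10^7/(π×47.65) = 1.586×10^6 mm³.
d = 116.6 mm.

d = 117 mm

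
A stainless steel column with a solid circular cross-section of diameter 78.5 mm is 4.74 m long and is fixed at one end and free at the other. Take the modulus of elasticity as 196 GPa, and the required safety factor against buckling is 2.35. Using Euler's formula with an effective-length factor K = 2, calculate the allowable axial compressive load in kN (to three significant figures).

I = πd⁴/64 = π×78.5⁴/64 = 1.864×10^6 mm⁴.
Effective length L_e = KL = 2×4.74 m = 9480 mm.
Euler critical load P_cr = π²EI/L_e² = π²×196000×1.864×10^6/9480² = 40120 N.
P_allow = P_cr/n = 40120/2.35 = 17070 N.

P_allow = 17.1 kN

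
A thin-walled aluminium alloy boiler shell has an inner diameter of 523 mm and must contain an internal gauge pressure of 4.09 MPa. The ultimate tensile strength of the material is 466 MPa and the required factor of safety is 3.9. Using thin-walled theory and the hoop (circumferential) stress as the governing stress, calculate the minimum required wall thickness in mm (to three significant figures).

t = 8.95 mm

σ_allow = 466/3.9 = 119.5 MPa.
Hoop stress σ_h = pD/(2t), so t = pD/(2σ_allow) = 4.09×523/(2×119.5) = 8.951 mm.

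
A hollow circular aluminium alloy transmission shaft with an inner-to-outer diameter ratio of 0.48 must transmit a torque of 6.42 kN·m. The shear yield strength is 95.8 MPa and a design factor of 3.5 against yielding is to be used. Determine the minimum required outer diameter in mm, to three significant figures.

τ_allow = 95.8/3.5 = 27.37 MPa.
For a hollow shaft τ = 16T/[πd_o³(1−k⁴)] with k = 0.48, so 1−k⁴ = 0.9469.
d_o³ = 16T/[π τ_allow (1−k⁴)] = 16×6420000/(π×27.37×0.9469) = 1.262×10^6 mm³.
d_o = 108.1 mm.

d_o = 108 mm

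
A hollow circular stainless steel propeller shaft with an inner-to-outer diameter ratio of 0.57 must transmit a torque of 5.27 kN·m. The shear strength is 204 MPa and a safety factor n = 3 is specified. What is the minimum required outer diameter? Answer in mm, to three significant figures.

d_o = 76.1 mm

τ_allow = 204/3 = 68.00 MPa.
For a hollow shaft τ = 16T/[πd_o³(1−k⁴)] with k = 0.57, so 1−k⁴ = 0.8944.
d_o³ = 16T/[π τ_allow (1−k⁴)] = 16×5270000/(π×68.00×0.8944) = 441300 mm³.
d_o = 76.13 mm.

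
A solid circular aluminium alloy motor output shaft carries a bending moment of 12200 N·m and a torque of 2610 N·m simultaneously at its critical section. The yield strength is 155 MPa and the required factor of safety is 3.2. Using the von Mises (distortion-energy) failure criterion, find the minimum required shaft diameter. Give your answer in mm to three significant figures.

σ_allow = σ_y/n = 155/3.2 = 48.44 MPa.
For a solid shaft σ_b = 32M/(πd³) and τ = 16T/(πd³), so the von Mises stress is σ' = (16/πd³)·√(4M²+3T²).
√(4M²+3T²) = √(4×(1.220×10^7)² + 3×(2.610×10^6)²) = 2.482×10^7 N·mm.
d³ = 16×2.482×10^7/(π×48.44) = 2.609×10^6 mm³.
d = 137.7 mm.

d = 138 mm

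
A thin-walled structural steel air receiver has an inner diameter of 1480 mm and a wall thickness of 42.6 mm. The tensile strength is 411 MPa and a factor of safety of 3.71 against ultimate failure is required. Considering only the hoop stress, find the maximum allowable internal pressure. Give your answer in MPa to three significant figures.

p_allow = 6.38 MPa

σ_allow = 411/3.71 = 110.8 MPa.
σ_h = pD/(2t) → p_allow = 2σ_allow t/D = 2×110.8×42.6/1480 = 6.377 MPa.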